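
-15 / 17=-0.88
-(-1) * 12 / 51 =4 / 17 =0.24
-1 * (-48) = 48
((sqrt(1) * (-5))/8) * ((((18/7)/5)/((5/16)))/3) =-12/35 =-0.34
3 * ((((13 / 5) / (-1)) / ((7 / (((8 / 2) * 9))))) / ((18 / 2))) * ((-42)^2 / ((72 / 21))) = -11466 / 5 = -2293.20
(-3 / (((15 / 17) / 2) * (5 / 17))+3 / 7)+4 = -3271 / 175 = -18.69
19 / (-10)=-19 / 10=-1.90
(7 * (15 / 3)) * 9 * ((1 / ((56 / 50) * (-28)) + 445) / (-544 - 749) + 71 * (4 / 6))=714502695 / 48272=14801.60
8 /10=4 /5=0.80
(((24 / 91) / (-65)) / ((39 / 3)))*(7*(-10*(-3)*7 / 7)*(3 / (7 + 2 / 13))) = -144 / 5239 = -0.03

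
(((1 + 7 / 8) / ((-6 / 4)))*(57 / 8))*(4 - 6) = 285 / 16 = 17.81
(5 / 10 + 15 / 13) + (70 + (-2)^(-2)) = 3739 / 52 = 71.90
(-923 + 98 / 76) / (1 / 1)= -35025 / 38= -921.71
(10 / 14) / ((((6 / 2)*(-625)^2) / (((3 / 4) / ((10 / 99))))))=99 / 21875000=0.00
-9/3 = -3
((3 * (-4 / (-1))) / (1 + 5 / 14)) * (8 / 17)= 1344 / 323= 4.16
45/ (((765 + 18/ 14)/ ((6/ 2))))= 105/ 596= 0.18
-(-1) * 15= 15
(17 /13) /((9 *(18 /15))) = 85 /702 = 0.12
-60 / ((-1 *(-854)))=-30 / 427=-0.07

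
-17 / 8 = -2.12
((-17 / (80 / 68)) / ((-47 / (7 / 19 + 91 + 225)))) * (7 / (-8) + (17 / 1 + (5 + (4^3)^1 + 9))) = 1308095787 / 142880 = 9155.21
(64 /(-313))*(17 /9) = -1088 /2817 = -0.39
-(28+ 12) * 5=-200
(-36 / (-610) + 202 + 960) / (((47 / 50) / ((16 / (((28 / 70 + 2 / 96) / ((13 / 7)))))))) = 176930457600 / 2026969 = 87288.19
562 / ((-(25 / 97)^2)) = -5287858 / 625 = -8460.57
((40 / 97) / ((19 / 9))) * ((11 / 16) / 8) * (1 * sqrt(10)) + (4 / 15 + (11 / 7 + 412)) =495 * sqrt(10) / 29488 + 43453 / 105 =413.89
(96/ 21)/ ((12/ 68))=544/ 21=25.90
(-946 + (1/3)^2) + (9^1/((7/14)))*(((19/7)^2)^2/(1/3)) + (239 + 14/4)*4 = 2955.11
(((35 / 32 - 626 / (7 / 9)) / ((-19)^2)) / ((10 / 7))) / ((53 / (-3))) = 540129 / 6122560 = 0.09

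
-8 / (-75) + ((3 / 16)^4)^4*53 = 0.11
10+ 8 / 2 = 14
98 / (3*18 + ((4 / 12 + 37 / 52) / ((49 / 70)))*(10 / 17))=454818 / 254689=1.79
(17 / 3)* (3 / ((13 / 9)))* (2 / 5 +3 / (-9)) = 51 / 65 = 0.78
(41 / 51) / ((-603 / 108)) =-164 / 1139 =-0.14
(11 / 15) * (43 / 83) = 473 / 1245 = 0.38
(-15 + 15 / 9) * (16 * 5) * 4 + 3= -12791 / 3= -4263.67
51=51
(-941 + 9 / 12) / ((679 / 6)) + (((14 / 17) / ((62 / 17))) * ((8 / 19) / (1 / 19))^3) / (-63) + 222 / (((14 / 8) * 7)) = 21161117 / 2652174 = 7.98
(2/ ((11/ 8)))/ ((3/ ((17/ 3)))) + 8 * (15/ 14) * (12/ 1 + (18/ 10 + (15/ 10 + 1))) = 98726/ 693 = 142.46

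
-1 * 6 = -6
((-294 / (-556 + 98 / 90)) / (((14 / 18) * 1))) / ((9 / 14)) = 26460 / 24971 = 1.06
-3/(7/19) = -57/7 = -8.14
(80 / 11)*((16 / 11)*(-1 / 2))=-640 / 121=-5.29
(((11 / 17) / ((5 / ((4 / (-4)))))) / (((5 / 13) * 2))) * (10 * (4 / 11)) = -52 / 85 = -0.61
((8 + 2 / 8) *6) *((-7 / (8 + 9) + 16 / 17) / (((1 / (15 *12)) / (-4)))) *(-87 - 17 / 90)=1645100.47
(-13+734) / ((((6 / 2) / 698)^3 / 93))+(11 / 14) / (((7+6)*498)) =229637443037233537 / 271908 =844540958843.56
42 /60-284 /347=-411 /3470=-0.12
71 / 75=0.95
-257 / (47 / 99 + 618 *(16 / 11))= -0.29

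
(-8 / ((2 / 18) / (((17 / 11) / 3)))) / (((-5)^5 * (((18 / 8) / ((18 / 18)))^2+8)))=0.00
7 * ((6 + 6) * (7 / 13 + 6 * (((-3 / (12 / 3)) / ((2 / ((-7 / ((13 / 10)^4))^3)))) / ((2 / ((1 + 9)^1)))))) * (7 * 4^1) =390816.93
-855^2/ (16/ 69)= -50440725/ 16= -3152545.31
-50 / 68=-25 / 34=-0.74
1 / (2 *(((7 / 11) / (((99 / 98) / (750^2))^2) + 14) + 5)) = 1331 / 525218750050578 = 0.00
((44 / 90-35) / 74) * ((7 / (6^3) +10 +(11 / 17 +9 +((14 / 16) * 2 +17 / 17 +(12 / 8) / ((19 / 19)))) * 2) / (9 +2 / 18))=-215710147 / 111408480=-1.94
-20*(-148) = 2960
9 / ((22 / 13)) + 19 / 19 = 139 / 22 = 6.32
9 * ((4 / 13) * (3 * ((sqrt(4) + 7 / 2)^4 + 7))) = 398331 / 52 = 7660.21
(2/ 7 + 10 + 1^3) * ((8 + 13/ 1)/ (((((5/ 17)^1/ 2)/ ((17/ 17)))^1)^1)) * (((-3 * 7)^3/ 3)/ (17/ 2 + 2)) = -2369052/ 5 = -473810.40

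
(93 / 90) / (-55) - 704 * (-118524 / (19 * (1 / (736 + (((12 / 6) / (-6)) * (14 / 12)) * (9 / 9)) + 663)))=607660773593537 / 91738470450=6623.84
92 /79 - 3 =-145 /79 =-1.84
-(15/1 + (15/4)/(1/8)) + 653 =608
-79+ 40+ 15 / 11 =-414 / 11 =-37.64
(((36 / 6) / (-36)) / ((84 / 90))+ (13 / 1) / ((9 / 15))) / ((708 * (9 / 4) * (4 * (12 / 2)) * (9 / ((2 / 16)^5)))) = 0.00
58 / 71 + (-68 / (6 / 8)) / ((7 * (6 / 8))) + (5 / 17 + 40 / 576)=-9787619 / 608328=-16.09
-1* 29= -29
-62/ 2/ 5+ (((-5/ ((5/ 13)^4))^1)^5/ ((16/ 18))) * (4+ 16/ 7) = -1881491413715848070222549/ 427246093750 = -4403765046045.78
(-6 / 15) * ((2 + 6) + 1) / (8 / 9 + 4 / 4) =-162 / 85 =-1.91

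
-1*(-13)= 13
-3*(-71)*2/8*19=4047/4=1011.75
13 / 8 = 1.62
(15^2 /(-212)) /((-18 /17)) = 425 /424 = 1.00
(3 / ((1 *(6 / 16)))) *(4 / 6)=16 / 3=5.33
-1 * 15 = -15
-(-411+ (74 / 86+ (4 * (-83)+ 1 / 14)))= 446725 / 602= 742.07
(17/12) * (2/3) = 17/18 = 0.94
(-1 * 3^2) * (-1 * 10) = 90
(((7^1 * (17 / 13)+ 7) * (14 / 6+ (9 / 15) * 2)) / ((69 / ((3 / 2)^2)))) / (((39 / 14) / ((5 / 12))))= 12985 / 46644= 0.28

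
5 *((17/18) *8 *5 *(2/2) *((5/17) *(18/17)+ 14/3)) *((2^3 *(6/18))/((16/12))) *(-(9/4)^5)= -58994325/544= -108445.45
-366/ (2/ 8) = -1464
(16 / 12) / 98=2 / 147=0.01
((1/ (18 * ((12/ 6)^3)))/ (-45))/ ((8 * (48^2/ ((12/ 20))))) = -1/ 199065600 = -0.00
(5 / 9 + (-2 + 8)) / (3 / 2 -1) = 118 / 9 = 13.11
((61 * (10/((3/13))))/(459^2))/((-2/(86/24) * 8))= -170495/60676128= -0.00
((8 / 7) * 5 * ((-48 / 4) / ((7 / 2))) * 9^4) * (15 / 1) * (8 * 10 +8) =-8314099200 / 49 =-169675493.88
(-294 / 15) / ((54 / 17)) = -833 / 135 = -6.17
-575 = -575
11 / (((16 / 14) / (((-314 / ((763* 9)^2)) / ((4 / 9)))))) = -1727 / 11976048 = -0.00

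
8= 8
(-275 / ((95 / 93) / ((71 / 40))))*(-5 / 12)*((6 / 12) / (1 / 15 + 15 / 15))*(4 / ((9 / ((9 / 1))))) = 1815825 / 4864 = 373.32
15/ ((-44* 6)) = -5/ 88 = -0.06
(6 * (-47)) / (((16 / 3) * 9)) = -47 / 8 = -5.88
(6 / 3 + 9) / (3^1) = 11 / 3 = 3.67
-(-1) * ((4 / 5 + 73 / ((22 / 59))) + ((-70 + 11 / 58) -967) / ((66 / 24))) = -575633 / 3190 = -180.45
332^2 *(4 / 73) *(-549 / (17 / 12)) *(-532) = 1545259355136 / 1241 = 1245172727.75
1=1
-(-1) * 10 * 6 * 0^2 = 0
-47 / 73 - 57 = -4208 / 73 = -57.64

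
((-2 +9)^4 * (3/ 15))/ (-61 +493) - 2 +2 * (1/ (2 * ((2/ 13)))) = 12121/ 2160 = 5.61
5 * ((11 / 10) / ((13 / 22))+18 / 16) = 14.93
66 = 66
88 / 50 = 44 / 25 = 1.76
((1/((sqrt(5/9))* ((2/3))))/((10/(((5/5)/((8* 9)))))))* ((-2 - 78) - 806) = -443* sqrt(5)/400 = -2.48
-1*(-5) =5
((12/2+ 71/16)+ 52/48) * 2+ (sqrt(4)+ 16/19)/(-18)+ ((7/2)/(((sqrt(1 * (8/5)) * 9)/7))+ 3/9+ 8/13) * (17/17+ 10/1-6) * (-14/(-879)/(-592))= 22.88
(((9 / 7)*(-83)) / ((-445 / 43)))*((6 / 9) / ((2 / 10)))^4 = 7138000 / 5607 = 1273.05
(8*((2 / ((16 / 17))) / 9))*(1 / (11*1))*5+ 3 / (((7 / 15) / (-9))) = -39500 / 693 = -57.00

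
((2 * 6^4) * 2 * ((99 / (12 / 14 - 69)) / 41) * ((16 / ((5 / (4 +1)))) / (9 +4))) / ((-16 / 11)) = 4390848 / 28249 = 155.43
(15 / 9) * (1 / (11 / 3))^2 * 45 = 675 / 121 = 5.58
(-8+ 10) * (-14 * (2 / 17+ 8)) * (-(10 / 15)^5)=41216 / 1377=29.93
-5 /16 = -0.31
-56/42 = -4/3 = -1.33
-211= -211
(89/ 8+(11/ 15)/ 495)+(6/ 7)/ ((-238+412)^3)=11.13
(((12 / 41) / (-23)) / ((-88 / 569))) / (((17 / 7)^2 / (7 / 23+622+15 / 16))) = 19183772979 / 2206378592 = 8.69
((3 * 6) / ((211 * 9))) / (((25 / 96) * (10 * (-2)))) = -0.00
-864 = -864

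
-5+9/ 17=-4.47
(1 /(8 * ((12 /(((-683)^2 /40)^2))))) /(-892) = -217611987121 /137011200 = -1588.28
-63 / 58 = -1.09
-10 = -10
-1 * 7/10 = -7/10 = -0.70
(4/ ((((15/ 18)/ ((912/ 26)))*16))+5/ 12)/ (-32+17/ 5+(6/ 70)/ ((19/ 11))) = -1134889/ 2961816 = -0.38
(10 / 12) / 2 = 5 / 12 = 0.42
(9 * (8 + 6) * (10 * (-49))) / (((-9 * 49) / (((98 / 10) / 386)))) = 686 / 193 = 3.55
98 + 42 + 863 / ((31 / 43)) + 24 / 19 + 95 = 844230 / 589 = 1433.33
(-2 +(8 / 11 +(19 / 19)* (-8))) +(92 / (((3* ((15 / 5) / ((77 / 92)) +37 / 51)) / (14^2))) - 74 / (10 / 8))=246894858 / 186175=1326.14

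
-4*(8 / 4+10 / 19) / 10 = -96 / 95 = -1.01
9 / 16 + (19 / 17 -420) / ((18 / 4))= -226495 / 2448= -92.52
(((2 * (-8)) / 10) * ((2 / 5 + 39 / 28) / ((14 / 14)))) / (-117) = 502 / 20475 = 0.02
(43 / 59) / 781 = 0.00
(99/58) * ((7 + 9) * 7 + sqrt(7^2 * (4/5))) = 693 * sqrt(5)/145 + 5544/29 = 201.86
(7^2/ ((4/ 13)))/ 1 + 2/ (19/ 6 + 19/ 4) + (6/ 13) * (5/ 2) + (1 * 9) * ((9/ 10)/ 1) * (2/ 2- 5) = 128.26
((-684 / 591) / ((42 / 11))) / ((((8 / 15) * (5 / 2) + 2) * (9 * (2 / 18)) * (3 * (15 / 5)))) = -209 / 20685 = -0.01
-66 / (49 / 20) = -1320 / 49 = -26.94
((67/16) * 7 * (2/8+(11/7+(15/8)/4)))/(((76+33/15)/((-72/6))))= -515565/50048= -10.30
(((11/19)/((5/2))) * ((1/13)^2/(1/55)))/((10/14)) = 1694/16055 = 0.11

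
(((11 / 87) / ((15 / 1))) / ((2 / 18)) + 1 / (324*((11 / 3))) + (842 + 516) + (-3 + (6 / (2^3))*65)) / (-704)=-60455797 / 30317760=-1.99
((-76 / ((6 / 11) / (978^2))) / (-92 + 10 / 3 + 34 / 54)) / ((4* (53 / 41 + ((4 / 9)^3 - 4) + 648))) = 26887343434578 / 45851799929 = 586.40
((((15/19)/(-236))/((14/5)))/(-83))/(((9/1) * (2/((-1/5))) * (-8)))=5/250099584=0.00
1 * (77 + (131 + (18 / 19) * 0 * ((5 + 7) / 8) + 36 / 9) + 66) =278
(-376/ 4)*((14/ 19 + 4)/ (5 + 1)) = -1410/ 19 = -74.21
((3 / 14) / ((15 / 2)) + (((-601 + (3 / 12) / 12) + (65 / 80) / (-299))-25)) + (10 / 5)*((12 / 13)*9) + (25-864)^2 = 88321878523 / 125580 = 703311.66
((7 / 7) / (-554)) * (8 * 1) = -4 / 277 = -0.01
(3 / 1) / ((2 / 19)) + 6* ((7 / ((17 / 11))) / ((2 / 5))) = 3279 / 34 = 96.44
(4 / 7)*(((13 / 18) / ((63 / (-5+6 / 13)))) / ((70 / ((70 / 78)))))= -59 / 154791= -0.00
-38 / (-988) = 1 / 26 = 0.04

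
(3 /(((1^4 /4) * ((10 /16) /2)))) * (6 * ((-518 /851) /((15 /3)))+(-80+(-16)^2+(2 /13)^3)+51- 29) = 9569675904 /1263275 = 7575.29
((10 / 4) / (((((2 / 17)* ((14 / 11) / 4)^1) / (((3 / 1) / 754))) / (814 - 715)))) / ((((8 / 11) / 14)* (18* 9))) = 113135 / 36192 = 3.13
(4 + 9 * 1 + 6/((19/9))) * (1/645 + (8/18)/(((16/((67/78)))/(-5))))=-497623/266760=-1.87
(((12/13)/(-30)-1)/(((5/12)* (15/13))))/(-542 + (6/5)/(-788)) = 105592/26693575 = 0.00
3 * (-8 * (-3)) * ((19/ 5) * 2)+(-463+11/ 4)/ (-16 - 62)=862837/ 1560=553.10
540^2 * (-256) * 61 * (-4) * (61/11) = 1111084646400/11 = 101007695127.27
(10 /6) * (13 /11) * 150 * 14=45500 /11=4136.36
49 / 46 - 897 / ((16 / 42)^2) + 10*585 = -485503 / 1472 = -329.83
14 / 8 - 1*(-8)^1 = 39 / 4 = 9.75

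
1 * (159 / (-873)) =-53 / 291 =-0.18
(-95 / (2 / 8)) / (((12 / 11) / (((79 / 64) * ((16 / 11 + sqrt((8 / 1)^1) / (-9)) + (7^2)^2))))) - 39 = -66114041 / 64 + 82555 * sqrt(2) / 864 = -1032896.76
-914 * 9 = -8226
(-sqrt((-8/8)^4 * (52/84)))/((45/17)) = -17 * sqrt(273)/945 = -0.30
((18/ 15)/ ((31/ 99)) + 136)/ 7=21674/ 1085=19.98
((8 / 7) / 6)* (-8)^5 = -131072 / 21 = -6241.52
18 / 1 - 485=-467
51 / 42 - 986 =-13787 / 14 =-984.79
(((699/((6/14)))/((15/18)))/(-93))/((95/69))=-225078/14725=-15.29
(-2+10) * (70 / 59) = 560 / 59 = 9.49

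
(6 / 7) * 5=30 / 7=4.29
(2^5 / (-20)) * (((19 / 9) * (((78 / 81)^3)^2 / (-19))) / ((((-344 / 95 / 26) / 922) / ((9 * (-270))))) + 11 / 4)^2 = -12372978464206687796619384423721 / 3806927032430060010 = -3250122305682.52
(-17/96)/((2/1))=-17/192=-0.09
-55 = -55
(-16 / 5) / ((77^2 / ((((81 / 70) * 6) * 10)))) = -7776 / 207515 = -0.04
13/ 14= 0.93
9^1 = 9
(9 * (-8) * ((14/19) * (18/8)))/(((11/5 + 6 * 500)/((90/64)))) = -127575/2281672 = -0.06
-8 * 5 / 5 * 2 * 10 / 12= -40 / 3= -13.33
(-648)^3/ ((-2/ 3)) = 408146688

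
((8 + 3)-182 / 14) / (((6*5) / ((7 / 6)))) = -7 / 90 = -0.08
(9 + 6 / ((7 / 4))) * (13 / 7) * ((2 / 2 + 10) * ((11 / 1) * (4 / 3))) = 182468 / 49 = 3723.84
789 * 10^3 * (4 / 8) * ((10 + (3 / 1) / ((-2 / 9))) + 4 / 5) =-1065150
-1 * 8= -8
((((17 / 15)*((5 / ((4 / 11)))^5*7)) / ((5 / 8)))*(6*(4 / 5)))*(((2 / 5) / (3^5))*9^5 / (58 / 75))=1746416912625 / 464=3763829553.07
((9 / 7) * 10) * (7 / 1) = 90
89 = 89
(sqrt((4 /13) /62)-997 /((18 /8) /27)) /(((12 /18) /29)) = -520434 + 87*sqrt(806) /806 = -520430.94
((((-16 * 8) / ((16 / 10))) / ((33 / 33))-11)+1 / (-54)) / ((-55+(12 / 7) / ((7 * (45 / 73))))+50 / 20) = 1204175 / 689319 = 1.75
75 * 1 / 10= 15 / 2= 7.50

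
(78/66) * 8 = 104/11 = 9.45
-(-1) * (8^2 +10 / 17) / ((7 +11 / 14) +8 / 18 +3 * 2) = 4.54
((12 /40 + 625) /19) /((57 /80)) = 50024 /1083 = 46.19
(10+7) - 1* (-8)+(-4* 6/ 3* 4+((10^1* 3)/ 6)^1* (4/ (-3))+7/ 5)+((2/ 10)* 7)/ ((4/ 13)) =-463/ 60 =-7.72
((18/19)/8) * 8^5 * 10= 38804.21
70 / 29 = 2.41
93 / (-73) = -93 / 73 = -1.27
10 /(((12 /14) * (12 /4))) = 35 /9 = 3.89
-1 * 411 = -411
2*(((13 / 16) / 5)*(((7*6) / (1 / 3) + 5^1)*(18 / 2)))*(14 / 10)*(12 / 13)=24759 / 50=495.18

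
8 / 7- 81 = -559 / 7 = -79.86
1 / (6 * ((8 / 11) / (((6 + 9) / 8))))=55 / 128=0.43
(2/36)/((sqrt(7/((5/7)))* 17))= sqrt(5)/2142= 0.00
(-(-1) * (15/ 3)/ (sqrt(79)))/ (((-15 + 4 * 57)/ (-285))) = -475 * sqrt(79)/ 5609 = -0.75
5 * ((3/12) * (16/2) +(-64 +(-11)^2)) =295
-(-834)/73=834/73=11.42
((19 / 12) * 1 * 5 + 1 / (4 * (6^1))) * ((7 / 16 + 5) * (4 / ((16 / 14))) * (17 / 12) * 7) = 4613987 / 3072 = 1501.95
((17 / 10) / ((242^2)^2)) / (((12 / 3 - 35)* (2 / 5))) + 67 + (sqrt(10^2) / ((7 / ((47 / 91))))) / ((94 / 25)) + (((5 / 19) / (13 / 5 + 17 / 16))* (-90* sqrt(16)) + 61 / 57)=42.40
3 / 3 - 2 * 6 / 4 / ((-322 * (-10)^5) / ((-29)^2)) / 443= 14264597477 / 14264600000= 1.00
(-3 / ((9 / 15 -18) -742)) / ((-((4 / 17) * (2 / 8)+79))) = -85 / 1701056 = -0.00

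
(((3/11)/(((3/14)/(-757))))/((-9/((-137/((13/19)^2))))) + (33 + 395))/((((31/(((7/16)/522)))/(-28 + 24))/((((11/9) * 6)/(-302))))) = -1809445463/22299216732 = -0.08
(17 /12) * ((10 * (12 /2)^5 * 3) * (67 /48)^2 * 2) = 10302255 /8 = 1287781.88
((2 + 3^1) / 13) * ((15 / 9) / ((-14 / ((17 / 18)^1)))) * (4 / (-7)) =425 / 17199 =0.02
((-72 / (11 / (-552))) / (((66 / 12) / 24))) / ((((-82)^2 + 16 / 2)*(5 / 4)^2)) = 847872 / 565675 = 1.50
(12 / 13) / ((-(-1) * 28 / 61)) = 183 / 91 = 2.01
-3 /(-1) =3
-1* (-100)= 100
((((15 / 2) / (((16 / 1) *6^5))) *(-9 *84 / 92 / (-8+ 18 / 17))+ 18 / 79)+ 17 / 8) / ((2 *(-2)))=-1549762717 / 2634620928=-0.59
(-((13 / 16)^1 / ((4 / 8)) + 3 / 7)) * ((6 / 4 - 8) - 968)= 224135 / 112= 2001.21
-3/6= -1/2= -0.50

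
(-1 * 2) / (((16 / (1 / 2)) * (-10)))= 0.01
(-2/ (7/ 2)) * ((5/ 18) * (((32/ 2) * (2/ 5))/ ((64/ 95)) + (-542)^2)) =-326415/ 7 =-46630.71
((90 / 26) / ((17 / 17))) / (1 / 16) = 720 / 13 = 55.38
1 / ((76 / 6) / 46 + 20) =69 / 1399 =0.05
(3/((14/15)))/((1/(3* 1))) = 135/14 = 9.64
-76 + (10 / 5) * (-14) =-104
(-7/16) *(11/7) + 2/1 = 21/16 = 1.31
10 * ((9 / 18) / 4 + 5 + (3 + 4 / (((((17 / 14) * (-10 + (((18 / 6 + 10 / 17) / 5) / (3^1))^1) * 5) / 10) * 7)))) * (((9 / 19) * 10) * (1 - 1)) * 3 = 0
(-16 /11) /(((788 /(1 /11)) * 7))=-4 /166859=-0.00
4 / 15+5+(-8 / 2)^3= -881 / 15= -58.73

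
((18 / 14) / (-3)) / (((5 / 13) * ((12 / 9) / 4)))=-117 / 35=-3.34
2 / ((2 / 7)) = 7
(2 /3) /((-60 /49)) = -49 /90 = -0.54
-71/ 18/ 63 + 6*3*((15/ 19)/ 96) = 14723/ 172368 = 0.09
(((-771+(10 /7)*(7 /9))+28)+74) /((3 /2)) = -12022 /27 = -445.26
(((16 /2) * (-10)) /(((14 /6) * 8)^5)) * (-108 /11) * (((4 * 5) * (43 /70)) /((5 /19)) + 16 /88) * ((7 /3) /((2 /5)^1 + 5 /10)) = 5480865 /130153408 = 0.04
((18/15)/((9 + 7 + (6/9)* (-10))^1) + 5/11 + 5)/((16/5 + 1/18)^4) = 28205739000/567493911677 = 0.05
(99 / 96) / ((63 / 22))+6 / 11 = 3347 / 3696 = 0.91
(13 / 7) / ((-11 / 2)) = -26 / 77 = -0.34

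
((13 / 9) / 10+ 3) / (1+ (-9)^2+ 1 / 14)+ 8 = 415621 / 51705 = 8.04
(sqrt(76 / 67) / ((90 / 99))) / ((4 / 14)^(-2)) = 44 * sqrt(1273) / 16415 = 0.10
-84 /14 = -6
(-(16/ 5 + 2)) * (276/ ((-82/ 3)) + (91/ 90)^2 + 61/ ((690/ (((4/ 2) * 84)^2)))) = -246863516419/ 19095750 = -12927.67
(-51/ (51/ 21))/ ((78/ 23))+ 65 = 1529/ 26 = 58.81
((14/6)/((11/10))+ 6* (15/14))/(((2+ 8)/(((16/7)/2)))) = 1580/1617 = 0.98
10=10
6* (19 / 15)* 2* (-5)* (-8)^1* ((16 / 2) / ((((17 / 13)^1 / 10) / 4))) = 2529280 / 17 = 148781.18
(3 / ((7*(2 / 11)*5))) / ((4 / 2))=33 / 140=0.24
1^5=1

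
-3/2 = -1.50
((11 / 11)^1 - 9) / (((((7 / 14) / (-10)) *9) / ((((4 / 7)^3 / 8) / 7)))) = 1280 / 21609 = 0.06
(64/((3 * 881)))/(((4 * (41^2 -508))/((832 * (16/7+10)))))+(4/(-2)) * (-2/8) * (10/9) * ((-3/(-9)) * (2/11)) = 61892426/716155209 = 0.09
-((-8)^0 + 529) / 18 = -265 / 9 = -29.44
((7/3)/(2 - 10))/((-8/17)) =119/192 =0.62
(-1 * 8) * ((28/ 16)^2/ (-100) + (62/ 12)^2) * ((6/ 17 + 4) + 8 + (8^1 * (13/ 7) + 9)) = -1654479331/ 214200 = -7723.99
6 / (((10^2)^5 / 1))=3 / 5000000000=0.00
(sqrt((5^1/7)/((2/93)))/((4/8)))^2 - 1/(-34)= 31627/238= 132.89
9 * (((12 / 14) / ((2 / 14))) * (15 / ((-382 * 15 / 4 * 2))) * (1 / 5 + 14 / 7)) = -594 / 955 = -0.62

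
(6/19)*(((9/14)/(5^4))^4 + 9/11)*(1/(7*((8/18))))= 1424421386720698617/17151674804687500000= 0.08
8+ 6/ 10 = 43/ 5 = 8.60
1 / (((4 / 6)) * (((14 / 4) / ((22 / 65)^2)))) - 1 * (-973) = 28777927 / 29575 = 973.05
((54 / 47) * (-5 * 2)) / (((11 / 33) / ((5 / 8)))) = -2025 / 94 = -21.54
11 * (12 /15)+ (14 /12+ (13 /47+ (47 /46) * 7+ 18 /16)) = 2402471 /129720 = 18.52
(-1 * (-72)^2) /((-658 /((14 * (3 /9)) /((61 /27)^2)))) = 1259712 /174887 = 7.20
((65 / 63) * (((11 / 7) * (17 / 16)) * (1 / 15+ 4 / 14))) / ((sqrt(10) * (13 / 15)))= 0.22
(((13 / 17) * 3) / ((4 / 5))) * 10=975 / 34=28.68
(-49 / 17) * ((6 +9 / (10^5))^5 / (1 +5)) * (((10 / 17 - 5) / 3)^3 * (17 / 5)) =1270175258857722865521489964467 / 31443200000000000000000000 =40395.86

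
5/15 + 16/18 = 11/9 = 1.22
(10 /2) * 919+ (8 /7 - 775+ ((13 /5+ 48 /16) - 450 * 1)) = 118186 /35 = 3376.74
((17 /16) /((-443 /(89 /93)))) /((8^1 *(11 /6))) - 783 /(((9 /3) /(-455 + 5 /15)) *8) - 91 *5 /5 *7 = 137252214775 /9668032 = 14196.50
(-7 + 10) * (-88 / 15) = -88 / 5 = -17.60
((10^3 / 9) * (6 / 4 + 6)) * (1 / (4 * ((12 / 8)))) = 1250 / 9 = 138.89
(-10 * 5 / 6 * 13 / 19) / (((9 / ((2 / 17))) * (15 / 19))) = -130 / 1377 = -0.09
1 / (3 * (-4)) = -1 / 12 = -0.08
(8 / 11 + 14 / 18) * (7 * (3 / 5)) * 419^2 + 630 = 183214073 / 165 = 1110388.32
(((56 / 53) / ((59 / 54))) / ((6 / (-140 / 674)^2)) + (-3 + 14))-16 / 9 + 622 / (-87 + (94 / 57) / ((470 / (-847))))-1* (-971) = 39884661876090061 / 40978125917307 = 973.32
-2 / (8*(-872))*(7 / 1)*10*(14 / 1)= 0.28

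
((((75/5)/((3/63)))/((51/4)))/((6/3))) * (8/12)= 140/17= 8.24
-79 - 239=-318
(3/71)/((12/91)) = 91/284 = 0.32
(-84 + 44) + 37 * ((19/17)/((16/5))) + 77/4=-2129/272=-7.83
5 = 5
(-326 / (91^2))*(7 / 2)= -163 / 1183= -0.14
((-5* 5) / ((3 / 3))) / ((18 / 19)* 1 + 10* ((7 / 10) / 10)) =-4750 / 313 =-15.18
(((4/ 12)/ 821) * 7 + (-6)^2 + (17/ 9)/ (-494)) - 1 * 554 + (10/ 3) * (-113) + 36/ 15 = -16284625163/ 18250830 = -892.27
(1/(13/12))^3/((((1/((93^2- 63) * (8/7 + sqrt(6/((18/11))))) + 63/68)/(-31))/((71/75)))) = -1653855308727830784/66378930381156575 + 4194401398272 * sqrt(33)/9482704340165225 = -24.91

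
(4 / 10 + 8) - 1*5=17 / 5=3.40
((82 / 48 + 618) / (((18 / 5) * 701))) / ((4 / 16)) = 74365 / 75708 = 0.98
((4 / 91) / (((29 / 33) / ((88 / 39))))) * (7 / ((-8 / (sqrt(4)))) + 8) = 24200 / 34307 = 0.71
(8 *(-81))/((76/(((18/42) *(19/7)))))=-486/49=-9.92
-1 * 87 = -87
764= 764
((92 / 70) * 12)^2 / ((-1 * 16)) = -19044 / 1225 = -15.55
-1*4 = -4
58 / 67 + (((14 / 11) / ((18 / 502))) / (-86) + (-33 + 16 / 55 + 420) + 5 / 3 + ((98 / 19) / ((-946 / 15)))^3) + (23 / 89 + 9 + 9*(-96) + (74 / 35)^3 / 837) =-72275422118341293824527414 / 155324021180849269662375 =-465.32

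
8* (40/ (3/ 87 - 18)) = -17.81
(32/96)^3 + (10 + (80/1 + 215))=8236/27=305.04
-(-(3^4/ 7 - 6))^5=5368.25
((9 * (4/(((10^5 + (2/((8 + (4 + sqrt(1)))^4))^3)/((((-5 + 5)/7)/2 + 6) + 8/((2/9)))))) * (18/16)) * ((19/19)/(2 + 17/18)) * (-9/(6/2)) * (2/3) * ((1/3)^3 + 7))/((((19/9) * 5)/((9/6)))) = -39630042793340181/3429995865254147234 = -0.01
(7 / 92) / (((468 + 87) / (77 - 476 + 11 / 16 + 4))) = -14721 / 272320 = -0.05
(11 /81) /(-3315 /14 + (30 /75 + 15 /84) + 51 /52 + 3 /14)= -0.00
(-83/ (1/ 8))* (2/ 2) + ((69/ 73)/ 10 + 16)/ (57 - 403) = -167724869/ 252580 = -664.05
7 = 7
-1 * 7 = -7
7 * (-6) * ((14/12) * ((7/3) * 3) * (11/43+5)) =-77518/43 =-1802.74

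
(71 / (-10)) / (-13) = 71 / 130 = 0.55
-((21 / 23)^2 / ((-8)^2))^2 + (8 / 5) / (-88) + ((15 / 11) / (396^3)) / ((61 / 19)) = -22825446396176483 / 1243793106875658240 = -0.02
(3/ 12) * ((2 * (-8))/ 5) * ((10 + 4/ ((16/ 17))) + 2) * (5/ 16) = -65/ 16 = -4.06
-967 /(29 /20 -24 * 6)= 19340 /2851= 6.78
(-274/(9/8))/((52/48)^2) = -35072/169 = -207.53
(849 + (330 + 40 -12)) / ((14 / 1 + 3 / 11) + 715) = 1.66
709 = 709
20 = 20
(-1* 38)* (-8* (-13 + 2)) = -3344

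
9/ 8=1.12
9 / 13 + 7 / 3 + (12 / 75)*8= 4198 / 975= 4.31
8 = 8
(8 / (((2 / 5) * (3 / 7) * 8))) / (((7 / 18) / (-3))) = -45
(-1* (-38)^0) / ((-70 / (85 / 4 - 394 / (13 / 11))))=-16231 / 3640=-4.46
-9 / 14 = -0.64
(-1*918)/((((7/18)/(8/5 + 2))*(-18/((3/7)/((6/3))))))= 101.17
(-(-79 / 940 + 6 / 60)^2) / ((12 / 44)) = -33 / 35344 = -0.00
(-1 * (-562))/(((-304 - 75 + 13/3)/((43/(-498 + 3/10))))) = 215/1659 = 0.13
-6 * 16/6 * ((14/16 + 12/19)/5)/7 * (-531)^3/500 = 34286175639/166250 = 206232.64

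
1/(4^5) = 1/1024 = 0.00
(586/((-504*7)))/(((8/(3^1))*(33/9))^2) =-2637/1517824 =-0.00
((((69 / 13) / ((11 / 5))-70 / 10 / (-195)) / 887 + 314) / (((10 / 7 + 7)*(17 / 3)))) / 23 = 0.29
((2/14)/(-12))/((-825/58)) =29/34650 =0.00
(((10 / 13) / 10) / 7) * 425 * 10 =4250 / 91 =46.70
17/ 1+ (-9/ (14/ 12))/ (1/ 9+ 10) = 10343/ 637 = 16.24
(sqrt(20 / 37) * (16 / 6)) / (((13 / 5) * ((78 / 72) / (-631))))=-201920 * sqrt(185) / 6253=-439.21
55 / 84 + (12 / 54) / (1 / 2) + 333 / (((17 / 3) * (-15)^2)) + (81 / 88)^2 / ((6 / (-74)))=-1884536833 / 207345600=-9.09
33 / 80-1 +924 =73873 / 80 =923.41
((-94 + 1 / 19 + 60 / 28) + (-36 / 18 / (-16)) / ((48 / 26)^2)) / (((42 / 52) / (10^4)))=-456959774375 / 402192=-1136173.21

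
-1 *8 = -8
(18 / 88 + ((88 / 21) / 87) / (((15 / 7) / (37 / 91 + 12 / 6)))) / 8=1351451 / 41801760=0.03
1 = 1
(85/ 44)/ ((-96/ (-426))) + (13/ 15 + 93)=1081757/ 10560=102.44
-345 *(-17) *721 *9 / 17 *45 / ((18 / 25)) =279838125 / 2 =139919062.50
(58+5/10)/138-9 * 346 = -286449/92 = -3113.58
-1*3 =-3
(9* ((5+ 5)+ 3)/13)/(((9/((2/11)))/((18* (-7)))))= -252/11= -22.91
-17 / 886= -0.02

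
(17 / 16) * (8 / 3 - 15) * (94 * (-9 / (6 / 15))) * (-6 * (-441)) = 586677735 / 8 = 73334716.88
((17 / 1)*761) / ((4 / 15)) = 194055 / 4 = 48513.75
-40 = -40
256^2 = 65536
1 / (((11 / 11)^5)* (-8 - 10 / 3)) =-3 / 34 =-0.09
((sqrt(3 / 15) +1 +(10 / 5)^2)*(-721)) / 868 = -4.52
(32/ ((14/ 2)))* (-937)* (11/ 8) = -5889.71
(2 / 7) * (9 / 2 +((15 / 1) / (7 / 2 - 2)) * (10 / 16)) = 43 / 14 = 3.07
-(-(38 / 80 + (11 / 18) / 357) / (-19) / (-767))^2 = -3753645289 / 3507836668250241600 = -0.00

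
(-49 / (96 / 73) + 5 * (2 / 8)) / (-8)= 3457 / 768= 4.50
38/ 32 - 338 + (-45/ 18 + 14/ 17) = -92069/ 272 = -338.49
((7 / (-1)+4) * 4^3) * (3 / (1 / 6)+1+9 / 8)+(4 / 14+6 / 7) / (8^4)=-13848575 / 3584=-3864.00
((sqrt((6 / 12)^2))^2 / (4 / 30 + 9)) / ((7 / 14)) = 15 / 274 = 0.05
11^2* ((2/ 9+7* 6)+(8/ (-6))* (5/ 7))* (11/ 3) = 3460600/ 189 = 18310.05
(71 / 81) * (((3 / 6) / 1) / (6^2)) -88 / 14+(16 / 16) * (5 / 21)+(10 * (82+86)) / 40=1468217 / 40824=35.96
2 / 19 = 0.11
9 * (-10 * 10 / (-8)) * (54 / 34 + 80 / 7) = 348525 / 238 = 1464.39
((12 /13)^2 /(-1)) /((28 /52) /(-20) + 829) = -2880 /2801929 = -0.00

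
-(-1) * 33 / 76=33 / 76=0.43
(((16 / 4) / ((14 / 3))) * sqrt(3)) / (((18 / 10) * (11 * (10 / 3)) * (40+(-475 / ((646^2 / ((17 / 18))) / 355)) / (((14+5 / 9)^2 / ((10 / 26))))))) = 576472312 * sqrt(3) / 1775503969085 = 0.00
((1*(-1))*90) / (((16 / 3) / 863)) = -116505 / 8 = -14563.12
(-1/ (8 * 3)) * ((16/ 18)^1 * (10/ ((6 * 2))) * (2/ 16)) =-5/ 1296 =-0.00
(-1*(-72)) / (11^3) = 72 / 1331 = 0.05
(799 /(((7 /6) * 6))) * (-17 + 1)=-1826.29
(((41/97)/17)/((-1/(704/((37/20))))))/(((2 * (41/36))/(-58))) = 14699520/61013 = 240.92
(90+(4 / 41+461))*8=180760 / 41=4408.78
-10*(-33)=330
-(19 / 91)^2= -0.04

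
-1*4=-4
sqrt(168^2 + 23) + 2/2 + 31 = 32 + sqrt(28247) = 200.07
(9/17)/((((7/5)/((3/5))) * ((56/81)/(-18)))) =-19683/3332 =-5.91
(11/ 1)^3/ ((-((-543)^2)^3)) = -1331/ 25632972850442049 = -0.00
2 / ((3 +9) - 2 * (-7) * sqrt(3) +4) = -8 / 83 +7 * sqrt(3) / 83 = 0.05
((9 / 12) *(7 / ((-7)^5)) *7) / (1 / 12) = -9 / 343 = -0.03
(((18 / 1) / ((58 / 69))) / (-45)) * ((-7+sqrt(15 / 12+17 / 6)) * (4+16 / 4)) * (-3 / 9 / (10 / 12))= -7728 / 725+1288 * sqrt(3) / 725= -7.58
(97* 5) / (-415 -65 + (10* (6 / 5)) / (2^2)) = -485 / 477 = -1.02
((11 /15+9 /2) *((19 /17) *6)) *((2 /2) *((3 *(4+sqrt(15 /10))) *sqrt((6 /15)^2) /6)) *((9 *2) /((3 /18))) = 161082 *sqrt(6) /425+1288656 /425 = 3960.53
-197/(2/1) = -197/2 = -98.50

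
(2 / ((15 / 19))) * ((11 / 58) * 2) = 418 / 435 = 0.96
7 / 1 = 7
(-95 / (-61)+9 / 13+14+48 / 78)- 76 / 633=8405474 / 501969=16.75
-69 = -69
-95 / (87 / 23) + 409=33398 / 87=383.89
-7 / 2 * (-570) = 1995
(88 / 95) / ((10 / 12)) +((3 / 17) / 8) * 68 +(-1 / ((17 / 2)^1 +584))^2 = 139355441 / 53360550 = 2.61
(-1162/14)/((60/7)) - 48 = -3461/60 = -57.68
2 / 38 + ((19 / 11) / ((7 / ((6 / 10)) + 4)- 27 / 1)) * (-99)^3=95530381 / 646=147879.85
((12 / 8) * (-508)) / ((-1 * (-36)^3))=-127 / 7776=-0.02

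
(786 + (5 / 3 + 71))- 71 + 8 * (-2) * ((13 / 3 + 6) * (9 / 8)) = 1805 / 3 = 601.67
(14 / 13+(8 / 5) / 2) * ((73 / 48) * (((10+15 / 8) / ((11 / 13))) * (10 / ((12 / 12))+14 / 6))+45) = 47652895 / 82368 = 578.54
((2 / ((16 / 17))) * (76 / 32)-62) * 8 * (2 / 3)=-1215 / 4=-303.75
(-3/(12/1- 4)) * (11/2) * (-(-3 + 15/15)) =-33/8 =-4.12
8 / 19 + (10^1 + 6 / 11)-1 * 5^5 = -3114.03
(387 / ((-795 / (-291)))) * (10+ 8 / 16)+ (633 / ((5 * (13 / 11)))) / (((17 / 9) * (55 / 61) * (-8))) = 3465951579 / 2342600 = 1479.53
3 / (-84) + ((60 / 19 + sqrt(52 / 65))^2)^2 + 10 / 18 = 1866624 * sqrt(5) / 34295 + 121900159547 / 821022300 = 270.18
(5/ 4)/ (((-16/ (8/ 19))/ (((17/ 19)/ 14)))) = -85/ 40432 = -0.00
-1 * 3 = -3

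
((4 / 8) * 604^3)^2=12138405466522624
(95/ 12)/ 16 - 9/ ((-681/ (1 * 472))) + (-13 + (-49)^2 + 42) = 106202557/ 43584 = 2436.73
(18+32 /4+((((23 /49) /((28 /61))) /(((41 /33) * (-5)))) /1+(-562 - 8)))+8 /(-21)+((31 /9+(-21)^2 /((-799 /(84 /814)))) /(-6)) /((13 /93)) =-548.58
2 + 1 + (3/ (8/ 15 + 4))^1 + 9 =861/ 68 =12.66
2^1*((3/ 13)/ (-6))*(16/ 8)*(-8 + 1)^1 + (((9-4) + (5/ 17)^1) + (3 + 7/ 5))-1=10797/ 1105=9.77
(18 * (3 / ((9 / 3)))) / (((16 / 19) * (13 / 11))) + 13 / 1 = 3233 / 104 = 31.09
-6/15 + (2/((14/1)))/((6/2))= -37/105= -0.35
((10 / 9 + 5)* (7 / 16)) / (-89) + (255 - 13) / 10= 1548811 / 64080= 24.17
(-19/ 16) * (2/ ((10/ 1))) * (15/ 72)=-19/ 384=-0.05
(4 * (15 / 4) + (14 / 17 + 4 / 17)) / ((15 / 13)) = 1183 / 85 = 13.92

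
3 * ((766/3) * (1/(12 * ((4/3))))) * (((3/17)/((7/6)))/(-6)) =-1149/952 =-1.21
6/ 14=3/ 7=0.43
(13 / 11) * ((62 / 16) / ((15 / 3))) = 403 / 440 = 0.92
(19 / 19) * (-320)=-320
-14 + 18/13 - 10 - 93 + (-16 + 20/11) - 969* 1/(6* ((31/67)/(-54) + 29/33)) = -1561938024/4952519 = -315.38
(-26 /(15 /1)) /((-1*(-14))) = -13 /105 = -0.12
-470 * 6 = -2820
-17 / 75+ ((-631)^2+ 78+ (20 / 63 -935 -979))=624212018 / 1575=396325.09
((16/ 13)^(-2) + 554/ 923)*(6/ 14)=893433/ 1654016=0.54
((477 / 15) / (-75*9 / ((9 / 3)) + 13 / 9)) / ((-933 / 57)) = 0.01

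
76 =76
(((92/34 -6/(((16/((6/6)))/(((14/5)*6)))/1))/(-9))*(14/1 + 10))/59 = 2444/15045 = 0.16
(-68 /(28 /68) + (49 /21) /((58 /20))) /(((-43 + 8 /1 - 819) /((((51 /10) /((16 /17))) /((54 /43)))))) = 621859507 /748923840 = 0.83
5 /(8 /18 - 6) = -9 /10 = -0.90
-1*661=-661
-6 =-6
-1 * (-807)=807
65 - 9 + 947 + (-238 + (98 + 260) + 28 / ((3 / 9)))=1207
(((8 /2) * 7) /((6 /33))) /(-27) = -154 /27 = -5.70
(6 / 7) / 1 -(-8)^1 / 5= 86 / 35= 2.46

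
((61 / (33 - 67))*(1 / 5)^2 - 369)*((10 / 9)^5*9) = -627422000 / 111537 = -5625.24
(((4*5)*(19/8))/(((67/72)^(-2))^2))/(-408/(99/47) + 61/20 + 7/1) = -105289607225/542883244032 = -0.19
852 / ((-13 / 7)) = -5964 / 13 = -458.77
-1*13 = -13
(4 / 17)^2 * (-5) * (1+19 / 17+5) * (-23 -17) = 387200 / 4913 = 78.81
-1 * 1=-1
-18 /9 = -2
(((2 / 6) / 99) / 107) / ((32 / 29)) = 29 / 1016928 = 0.00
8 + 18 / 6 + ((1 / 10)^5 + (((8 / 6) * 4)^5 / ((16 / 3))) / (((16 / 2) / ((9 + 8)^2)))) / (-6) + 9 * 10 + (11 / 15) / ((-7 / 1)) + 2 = -1622236640567 / 340200000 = -4768.48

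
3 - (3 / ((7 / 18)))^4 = -8495853 / 2401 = -3538.46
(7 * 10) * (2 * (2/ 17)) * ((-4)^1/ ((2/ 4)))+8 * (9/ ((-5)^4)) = -131.65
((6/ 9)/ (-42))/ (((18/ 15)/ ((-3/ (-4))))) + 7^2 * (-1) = -24701/ 504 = -49.01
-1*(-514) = 514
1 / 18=0.06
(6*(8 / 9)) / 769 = 16 / 2307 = 0.01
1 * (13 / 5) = 13 / 5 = 2.60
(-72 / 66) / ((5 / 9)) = -108 / 55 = -1.96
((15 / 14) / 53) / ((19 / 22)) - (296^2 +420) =-620565599 / 7049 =-88035.98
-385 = -385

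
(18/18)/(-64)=-1/64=-0.02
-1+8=7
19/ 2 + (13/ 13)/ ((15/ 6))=99/ 10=9.90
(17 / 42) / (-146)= -17 / 6132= -0.00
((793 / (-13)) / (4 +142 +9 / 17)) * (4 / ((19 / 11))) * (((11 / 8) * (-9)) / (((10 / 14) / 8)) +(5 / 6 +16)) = 83339542 / 709935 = 117.39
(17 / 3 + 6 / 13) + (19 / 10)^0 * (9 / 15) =1312 / 195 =6.73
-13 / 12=-1.08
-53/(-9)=53/9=5.89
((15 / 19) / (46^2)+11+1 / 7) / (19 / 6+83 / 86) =404546193 / 150001124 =2.70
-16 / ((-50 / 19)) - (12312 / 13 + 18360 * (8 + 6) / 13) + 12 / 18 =-20194822 / 975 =-20712.64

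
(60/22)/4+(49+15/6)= 574/11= 52.18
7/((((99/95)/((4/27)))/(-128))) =-127.38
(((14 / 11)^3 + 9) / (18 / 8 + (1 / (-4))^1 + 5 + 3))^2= 216766729 / 177156100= 1.22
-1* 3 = -3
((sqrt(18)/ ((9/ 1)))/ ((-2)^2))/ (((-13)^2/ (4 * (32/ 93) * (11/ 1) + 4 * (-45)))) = -0.11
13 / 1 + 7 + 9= 29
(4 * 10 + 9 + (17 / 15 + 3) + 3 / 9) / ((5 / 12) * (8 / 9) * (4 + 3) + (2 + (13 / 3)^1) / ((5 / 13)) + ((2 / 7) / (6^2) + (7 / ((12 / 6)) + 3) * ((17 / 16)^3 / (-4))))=1655635968 / 530074003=3.12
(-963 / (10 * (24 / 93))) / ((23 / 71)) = -1151.94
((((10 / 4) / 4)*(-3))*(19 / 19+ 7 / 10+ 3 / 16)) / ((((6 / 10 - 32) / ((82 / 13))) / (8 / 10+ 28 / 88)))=2284479 / 2873728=0.79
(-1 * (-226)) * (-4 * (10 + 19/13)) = -134696/13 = -10361.23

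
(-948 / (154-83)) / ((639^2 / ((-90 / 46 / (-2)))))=-790 / 24695859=-0.00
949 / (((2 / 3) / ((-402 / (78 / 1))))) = -14673 / 2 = -7336.50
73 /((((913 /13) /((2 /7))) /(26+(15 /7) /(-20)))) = 688025 /89474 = 7.69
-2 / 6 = -1 / 3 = -0.33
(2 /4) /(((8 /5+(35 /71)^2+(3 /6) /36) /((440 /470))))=39924720 /158381587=0.25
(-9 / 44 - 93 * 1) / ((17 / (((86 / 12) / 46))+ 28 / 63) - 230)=1587087 / 2050840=0.77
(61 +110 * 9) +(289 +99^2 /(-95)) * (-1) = 82191 /95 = 865.17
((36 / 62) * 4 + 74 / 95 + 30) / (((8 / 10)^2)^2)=3046375 / 37696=80.81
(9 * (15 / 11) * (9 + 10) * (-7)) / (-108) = 665 / 44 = 15.11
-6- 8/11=-74/11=-6.73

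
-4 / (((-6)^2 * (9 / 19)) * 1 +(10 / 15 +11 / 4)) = -912 / 4667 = -0.20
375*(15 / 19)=5625 / 19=296.05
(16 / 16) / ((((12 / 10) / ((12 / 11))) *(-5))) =-2 / 11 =-0.18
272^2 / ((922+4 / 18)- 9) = 665856 / 8219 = 81.01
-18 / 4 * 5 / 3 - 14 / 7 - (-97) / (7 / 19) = 3553 / 14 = 253.79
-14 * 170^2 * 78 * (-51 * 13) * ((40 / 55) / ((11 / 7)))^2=4481664304.24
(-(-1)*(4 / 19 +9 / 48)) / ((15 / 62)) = 3751 / 2280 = 1.65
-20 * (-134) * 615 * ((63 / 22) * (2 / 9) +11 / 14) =180477900 / 77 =2343868.83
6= 6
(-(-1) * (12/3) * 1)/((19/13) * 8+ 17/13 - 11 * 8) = -4/75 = -0.05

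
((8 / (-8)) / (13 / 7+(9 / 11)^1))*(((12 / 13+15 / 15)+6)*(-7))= 539 / 26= 20.73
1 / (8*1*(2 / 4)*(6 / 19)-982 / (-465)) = 8835 / 29818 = 0.30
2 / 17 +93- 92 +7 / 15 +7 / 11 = 6229 / 2805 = 2.22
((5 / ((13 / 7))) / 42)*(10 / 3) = 25 / 117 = 0.21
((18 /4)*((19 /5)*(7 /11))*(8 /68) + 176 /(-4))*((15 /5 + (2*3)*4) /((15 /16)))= -5751792 /4675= -1230.33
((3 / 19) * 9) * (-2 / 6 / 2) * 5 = -45 / 38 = -1.18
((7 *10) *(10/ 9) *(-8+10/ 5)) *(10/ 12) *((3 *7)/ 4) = -2041.67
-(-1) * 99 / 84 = 1.18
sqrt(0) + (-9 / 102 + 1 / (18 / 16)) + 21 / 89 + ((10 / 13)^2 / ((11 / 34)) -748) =-37724671459 / 50628006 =-745.13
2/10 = 1/5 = 0.20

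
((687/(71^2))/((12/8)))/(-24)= -229/60492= -0.00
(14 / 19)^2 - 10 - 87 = -34821 / 361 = -96.46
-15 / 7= -2.14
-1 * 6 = -6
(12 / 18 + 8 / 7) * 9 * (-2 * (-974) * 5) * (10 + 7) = 18876120 / 7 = 2696588.57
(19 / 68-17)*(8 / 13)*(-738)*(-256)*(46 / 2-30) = 3007355904 / 221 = 13607945.27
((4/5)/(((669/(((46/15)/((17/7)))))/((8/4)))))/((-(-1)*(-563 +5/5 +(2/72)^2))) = -370944/69029466025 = -0.00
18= 18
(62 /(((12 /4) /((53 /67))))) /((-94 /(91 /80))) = -149513 /755760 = -0.20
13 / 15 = 0.87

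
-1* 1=-1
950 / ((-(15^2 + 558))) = -950 / 783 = -1.21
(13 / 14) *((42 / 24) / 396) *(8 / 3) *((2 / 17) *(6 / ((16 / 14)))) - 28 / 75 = -123389 / 336600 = -0.37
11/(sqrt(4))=5.50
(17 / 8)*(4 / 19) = 0.45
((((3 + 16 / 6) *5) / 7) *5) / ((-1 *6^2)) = -0.56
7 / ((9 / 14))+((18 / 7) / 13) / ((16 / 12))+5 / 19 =351691 / 31122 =11.30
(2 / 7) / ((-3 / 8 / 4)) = -64 / 21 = -3.05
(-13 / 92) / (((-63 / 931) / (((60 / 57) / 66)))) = 455 / 13662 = 0.03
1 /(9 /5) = 5 /9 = 0.56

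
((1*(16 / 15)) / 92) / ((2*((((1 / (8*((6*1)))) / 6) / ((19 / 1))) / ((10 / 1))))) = 7296 / 23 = 317.22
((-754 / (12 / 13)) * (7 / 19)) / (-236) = 34307 / 26904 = 1.28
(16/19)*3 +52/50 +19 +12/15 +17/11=130164/5225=24.91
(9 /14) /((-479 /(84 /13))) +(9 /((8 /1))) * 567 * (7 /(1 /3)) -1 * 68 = 663916081 /49816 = 13327.37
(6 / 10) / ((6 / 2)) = 1 / 5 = 0.20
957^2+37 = 915886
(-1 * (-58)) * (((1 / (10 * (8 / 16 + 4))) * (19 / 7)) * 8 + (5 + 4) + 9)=337676 / 315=1071.99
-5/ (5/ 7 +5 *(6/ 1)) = -7/ 43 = -0.16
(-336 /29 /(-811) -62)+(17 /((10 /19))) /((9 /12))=-6674356 /352785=-18.92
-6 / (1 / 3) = -18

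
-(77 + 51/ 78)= -2019/ 26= -77.65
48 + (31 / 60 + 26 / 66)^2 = 21270001 / 435600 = 48.83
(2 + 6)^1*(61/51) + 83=4721/51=92.57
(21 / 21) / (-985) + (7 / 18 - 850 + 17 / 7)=-105143951 / 124110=-847.18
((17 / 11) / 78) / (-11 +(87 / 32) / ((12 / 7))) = -1088 / 516945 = -0.00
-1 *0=0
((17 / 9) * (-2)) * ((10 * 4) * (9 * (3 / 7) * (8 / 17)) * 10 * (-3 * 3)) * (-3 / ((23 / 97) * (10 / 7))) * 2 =-10056960 / 23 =-437259.13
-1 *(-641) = 641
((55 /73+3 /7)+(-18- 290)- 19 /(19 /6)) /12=-79925 /3066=-26.07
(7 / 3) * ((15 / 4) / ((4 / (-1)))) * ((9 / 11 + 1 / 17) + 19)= -43.48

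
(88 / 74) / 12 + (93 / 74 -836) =-185291 / 222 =-834.64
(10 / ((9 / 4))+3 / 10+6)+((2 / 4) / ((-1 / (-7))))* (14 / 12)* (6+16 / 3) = 2566 / 45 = 57.02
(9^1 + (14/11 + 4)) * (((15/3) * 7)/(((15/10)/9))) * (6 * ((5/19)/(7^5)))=141300/501809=0.28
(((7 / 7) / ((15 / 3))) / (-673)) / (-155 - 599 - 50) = 1 / 2705460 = 0.00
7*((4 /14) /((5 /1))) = 2 /5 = 0.40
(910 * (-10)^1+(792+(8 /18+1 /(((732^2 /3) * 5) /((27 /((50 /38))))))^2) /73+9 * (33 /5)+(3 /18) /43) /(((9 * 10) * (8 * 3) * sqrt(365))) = -127154316815228631881597 * sqrt(365) /11102027060352398400000000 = -0.22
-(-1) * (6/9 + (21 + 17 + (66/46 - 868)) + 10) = -56435/69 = -817.90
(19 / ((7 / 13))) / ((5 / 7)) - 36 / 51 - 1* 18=2609 / 85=30.69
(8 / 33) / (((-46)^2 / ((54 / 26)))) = 18 / 75647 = 0.00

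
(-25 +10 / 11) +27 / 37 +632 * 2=504940 / 407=1240.64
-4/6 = -2/3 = -0.67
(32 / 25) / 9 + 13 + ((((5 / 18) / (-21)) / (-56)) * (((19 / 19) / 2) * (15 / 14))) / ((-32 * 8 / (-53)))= 16617521509 / 1264435200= 13.14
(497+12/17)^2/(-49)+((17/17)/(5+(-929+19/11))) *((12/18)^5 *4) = -176482547506123/34910192835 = -5055.33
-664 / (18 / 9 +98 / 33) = -5478 / 41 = -133.61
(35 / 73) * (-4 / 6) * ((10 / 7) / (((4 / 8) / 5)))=-1000 / 219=-4.57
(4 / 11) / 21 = 4 / 231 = 0.02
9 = 9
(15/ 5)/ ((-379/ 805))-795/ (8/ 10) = -1000.12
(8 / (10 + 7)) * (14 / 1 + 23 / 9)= 1192 / 153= 7.79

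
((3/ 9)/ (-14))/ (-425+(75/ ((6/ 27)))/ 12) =4/ 66675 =0.00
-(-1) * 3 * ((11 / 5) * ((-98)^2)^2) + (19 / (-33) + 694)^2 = 3317332615037 / 5445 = 609243822.78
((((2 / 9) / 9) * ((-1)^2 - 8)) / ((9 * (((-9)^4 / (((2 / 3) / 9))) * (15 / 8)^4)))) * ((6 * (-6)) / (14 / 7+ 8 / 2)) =229376 / 2179240250625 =0.00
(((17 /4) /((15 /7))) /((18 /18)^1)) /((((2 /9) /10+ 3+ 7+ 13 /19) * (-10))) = -6783 /366160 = -0.02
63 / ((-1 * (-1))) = 63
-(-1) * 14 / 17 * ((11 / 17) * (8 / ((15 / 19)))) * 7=163856 / 4335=37.80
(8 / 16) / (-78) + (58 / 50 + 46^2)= 8256899 / 3900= 2117.15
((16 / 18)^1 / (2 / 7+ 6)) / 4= 7 / 198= 0.04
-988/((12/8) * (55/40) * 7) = -15808/231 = -68.43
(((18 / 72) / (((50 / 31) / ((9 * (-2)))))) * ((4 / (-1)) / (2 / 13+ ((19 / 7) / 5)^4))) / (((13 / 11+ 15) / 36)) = 14368904550 / 139297549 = 103.15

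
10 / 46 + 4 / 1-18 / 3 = -41 / 23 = -1.78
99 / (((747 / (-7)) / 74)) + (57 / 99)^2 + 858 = 71376887 / 90387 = 789.68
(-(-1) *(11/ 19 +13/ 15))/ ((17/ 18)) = 2472/ 1615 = 1.53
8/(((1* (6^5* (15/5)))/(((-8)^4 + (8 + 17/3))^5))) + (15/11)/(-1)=3133516227133659690319/7794468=402017973148861.43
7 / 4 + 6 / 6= 11 / 4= 2.75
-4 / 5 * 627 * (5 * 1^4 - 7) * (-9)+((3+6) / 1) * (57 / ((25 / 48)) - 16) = -204696 / 25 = -8187.84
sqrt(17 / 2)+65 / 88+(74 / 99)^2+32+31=sqrt(34) / 2+5041427 / 78408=67.21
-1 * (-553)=553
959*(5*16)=76720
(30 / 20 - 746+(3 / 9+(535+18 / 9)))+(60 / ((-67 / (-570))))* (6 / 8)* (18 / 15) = 101399 / 402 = 252.24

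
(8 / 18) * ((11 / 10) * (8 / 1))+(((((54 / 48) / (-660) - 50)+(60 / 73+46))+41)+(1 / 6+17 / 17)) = 9920761 / 231264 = 42.90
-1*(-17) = 17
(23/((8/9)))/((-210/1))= -69/560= -0.12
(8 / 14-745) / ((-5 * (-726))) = -1737 / 8470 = -0.21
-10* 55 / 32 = -275 / 16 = -17.19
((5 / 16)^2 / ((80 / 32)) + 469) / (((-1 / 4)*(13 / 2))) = -60037 / 208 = -288.64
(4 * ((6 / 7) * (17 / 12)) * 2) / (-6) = -34 / 21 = -1.62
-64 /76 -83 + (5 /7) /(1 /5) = -10676 /133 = -80.27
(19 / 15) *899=17081 / 15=1138.73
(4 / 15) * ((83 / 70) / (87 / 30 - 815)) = -332 / 852705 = -0.00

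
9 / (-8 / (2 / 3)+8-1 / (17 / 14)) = -153 / 82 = -1.87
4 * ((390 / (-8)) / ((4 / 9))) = -1755 / 4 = -438.75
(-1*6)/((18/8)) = -8/3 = -2.67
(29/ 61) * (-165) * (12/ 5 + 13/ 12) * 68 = -1133407/ 61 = -18580.44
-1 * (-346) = 346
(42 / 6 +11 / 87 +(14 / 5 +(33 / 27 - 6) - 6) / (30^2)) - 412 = -475534411 / 1174500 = -404.88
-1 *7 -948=-955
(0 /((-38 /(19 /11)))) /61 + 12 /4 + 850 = 853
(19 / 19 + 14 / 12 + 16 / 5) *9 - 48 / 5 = 387 / 10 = 38.70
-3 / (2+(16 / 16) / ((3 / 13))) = -9 / 19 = -0.47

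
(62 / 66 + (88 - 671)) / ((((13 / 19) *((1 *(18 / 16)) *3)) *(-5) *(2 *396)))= 364952 / 5733585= 0.06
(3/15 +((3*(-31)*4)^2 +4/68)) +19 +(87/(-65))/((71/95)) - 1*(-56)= 10862680646/78455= 138457.47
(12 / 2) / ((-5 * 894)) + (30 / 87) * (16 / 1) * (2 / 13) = 238023 / 280865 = 0.85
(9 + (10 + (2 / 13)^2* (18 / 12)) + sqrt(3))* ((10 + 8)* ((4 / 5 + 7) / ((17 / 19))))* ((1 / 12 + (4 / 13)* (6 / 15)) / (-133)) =-665919 / 143650 - 207* sqrt(3) / 850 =-5.06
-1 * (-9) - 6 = 3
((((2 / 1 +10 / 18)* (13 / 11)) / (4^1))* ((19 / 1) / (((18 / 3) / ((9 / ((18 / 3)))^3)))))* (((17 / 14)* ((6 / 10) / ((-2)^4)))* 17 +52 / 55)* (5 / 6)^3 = 3008799625 / 374685696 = 8.03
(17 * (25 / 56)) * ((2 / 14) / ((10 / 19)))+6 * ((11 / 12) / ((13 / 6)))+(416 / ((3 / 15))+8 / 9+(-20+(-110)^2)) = 1299371819 / 91728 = 14165.49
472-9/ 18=943/ 2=471.50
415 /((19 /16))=6640 /19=349.47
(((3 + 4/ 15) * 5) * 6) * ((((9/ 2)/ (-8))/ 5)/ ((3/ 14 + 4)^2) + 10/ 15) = 6757933/ 104430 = 64.71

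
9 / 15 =3 / 5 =0.60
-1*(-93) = 93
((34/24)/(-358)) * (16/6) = -17/1611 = -0.01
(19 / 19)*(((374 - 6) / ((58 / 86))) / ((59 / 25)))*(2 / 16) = 49450 / 1711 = 28.90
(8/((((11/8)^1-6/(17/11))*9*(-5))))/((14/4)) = 2176/107415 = 0.02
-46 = -46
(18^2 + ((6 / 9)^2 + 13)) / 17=3037 / 153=19.85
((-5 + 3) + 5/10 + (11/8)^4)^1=2.07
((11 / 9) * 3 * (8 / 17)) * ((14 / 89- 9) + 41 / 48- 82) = -4228741 / 27234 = -155.27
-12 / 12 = -1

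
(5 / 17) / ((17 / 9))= 45 / 289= 0.16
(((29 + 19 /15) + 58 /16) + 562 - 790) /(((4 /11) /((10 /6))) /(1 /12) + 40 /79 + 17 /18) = -60724851 /1272932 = -47.70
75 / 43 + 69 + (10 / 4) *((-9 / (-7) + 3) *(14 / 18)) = 79.08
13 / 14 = 0.93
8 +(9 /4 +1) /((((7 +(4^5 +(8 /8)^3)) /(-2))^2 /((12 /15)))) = 10650253 /1331280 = 8.00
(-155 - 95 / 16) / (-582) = 2575 / 9312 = 0.28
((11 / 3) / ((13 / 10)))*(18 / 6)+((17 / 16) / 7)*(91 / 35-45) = 3687 / 1820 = 2.03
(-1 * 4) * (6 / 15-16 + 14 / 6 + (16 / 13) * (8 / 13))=126844 / 2535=50.04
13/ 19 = 0.68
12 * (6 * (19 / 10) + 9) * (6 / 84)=612 / 35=17.49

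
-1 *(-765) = 765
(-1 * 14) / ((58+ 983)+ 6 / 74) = -259 / 19260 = -0.01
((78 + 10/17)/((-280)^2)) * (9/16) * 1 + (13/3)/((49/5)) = 505787/1142400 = 0.44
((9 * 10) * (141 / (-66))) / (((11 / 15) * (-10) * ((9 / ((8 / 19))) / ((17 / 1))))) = 47940 / 2299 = 20.85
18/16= 9/8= 1.12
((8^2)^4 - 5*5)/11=16777191/11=1525199.18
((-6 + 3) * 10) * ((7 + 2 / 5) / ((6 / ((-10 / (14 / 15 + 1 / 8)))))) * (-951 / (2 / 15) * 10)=-3166830000 / 127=-24935669.29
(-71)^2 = 5041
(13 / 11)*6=78 / 11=7.09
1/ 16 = 0.06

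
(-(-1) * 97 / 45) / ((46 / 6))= 97 / 345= 0.28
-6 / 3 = -2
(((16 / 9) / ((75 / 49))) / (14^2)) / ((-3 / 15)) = -4 / 135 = -0.03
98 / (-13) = -98 / 13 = -7.54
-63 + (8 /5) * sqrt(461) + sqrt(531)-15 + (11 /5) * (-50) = -188 + 3 * sqrt(59) + 8 * sqrt(461) /5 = -130.60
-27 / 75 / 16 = -9 / 400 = -0.02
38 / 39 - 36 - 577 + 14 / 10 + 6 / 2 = -118487 / 195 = -607.63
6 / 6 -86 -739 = -824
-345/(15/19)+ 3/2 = -871/2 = -435.50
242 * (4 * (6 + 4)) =9680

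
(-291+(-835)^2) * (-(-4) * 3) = 8363208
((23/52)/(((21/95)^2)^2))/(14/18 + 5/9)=1873364375/13484016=138.93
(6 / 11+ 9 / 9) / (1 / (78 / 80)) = 1.51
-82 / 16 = -41 / 8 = -5.12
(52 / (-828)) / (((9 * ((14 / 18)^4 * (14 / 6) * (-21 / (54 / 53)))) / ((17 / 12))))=161109 / 286828262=0.00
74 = 74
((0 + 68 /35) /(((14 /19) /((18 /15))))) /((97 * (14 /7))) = 1938 /118825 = 0.02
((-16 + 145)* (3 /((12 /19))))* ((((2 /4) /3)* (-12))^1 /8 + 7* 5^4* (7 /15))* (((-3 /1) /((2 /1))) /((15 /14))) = -140098343 /80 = -1751229.29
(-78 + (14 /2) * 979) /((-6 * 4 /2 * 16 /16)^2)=6775 /144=47.05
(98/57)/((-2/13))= -637/57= -11.18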